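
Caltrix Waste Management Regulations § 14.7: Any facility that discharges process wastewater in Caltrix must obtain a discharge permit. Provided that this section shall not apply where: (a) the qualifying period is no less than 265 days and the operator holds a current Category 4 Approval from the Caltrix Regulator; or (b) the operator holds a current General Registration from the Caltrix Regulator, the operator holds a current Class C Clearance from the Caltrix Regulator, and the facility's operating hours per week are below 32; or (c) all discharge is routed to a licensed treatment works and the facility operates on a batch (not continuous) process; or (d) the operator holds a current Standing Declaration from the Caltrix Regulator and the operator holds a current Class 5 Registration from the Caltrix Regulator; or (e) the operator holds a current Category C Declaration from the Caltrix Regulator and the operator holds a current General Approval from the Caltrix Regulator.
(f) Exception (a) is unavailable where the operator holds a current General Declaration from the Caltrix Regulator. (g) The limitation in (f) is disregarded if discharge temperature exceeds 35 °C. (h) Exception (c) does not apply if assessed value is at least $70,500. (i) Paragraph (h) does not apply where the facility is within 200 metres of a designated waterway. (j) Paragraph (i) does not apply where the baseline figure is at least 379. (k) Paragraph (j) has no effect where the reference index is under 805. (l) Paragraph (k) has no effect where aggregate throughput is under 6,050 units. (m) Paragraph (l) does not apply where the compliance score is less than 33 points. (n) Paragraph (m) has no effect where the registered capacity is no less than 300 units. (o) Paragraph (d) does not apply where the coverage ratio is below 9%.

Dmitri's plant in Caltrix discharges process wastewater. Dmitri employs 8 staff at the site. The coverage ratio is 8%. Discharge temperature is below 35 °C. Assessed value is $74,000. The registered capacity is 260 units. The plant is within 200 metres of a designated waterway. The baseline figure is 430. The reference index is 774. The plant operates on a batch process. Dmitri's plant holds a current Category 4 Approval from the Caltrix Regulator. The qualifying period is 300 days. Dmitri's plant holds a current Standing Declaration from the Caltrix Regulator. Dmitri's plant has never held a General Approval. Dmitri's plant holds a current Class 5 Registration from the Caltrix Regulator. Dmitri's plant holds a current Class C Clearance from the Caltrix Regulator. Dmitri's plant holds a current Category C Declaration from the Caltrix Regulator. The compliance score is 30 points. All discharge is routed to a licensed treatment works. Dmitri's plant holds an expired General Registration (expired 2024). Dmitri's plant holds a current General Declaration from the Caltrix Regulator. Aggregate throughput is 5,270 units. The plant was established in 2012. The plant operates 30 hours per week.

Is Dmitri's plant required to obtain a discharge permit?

No — exception (c) applies; Dmitri's plant is not required to obtain a discharge permit.

Exception (a) is satisfied on its face — the qualifying period is 300 days, meeting the 265 days threshold; a current Category 4 Approval is held. But: (f) operates against (a): a current General Declaration is held. (g) is not engaged (discharge temperature is below 35 °C), so (f) stands. So (a) is unavailable.
Exception (b) fails — the General Registration is not current.
Exception (c): discharge is routed to a licensed treatment works; the facility operates on a batch process — every condition holds. As to paragraphs (h)–(n): (h) is engaged (assessed value is $74,000, meeting the $70,500 threshold), but is set aside by (i): (i) is engaged — the plant is within 200 m of a designated waterway. (j) is engaged (the baseline figure is 430, meeting the 379 threshold), but is displaced by (k): (k) applies — the reference index is 774, under the 805 limit. (l) is engaged (aggregate throughput is 5,270 units, under the 6,050 units limit), but is overridden by (m): (m) operates — the compliance score is 30 points, less than the 33 points limit. (n), which would lift (m), is not engaged — the registered capacity is 260 units, short of 300 units. (c) remains available.
Exception (d): a current Standing Declaration is held; a current Class 5 Registration is held — every condition holds. However, paragraph (o) must be considered: (o) is engaged — the coverage ratio is 8%, below the 9% limit. Exception (d) does not apply.
Exception (e) fails — there is no General Approval in force.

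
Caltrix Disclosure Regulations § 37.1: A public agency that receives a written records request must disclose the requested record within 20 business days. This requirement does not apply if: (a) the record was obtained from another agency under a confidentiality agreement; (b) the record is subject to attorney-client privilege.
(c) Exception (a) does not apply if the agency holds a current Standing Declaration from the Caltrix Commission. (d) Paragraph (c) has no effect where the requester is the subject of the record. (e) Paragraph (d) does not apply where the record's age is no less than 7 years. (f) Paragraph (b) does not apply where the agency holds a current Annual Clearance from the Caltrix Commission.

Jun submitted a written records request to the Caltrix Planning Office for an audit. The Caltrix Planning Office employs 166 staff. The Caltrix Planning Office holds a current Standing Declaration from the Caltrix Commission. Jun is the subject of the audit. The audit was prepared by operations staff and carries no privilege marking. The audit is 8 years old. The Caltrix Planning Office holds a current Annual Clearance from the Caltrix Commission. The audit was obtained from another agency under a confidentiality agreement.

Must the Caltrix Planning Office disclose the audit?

Yes — the Caltrix Planning Office must disclose the audit.

Exception (a) is satisfied on its face — the audit was obtained under a confidentiality agreement. However, paragraphs (c)–(e) must be considered: (c) operates — a current Standing Declaration is held. (d) would limit (c) — Jun is the subject of the audit — but (e) sets (d) aside: (e) operates against (d): the record's age is 8 years, meeting the 7 years threshold. (a) is therefore removed.
Exception (b) requires that the record is subject to attorney-client privilege; but the audit carries no privilege marking, so (b) is unavailable.
No exception displaces § 37.1.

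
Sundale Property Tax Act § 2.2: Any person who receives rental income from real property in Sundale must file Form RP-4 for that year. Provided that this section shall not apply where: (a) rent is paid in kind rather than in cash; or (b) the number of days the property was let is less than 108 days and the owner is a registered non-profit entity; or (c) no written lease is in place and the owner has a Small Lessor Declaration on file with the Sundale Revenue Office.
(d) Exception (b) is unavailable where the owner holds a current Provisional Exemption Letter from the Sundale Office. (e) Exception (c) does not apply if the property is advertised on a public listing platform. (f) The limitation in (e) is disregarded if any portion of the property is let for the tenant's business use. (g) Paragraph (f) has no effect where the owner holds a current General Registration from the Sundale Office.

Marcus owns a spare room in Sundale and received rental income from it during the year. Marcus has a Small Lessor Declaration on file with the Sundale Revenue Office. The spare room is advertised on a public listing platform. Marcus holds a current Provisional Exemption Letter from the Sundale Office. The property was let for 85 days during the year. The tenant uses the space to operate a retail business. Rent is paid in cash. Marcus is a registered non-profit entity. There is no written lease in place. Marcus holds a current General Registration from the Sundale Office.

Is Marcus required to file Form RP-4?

Exception (a) requires that rent is paid in kind rather than in cash; but rent is paid in cash, so (a) is unavailable.
Exception (b)'s conditions are all satisfied: the number of days the property was let is 85 days, less than the 108 days limit; Marcus is a registered non-profit. But: (d) is engaged — a current Provisional Exemption Letter is held. Exception (b) does not apply.
Exception (c) is satisfied on its face — there is no written lease; a Small Lessor Declaration is on file. However, paragraphs (e)–(g) must be considered: (e) is engaged — the property is publicly advertised. (f) is engaged (the space is let for business use), but is itself disapplied by (g): (g) operates against (f): a current General Registration is held. So (c) is unavailable.
No exception applies. The general rule governs.

Yes — Marcus must file Form RP-4.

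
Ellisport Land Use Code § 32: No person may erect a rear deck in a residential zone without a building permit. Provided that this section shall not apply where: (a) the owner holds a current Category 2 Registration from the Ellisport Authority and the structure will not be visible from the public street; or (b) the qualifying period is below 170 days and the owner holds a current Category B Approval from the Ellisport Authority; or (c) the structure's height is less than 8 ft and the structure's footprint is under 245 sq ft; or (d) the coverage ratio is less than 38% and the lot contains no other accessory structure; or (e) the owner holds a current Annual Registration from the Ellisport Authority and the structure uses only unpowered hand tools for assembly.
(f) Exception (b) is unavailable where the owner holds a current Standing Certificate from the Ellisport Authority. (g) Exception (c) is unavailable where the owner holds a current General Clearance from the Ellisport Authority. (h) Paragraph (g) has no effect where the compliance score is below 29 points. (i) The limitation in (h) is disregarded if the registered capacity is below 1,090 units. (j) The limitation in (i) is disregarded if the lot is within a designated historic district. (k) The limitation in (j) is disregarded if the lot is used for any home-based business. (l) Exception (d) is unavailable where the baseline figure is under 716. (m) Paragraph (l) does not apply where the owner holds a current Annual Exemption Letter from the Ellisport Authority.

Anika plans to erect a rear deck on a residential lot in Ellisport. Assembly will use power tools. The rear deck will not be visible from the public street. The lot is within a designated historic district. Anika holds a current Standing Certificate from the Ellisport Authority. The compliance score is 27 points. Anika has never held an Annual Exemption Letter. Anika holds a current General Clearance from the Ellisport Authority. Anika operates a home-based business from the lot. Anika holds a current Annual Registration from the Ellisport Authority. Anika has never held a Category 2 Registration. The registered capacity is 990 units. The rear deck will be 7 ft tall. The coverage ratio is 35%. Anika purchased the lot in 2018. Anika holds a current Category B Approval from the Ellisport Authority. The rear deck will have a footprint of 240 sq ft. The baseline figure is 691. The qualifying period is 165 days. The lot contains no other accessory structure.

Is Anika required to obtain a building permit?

Exception (a) requires that the owner holds a current Category 2 Registration from the Ellisport Authority; but there is no Category 2 Registration in force, so (a) is unavailable.
Exception (b) is satisfied on its face — the qualifying period is 165 days, below the 170 days limit; a current Category B Approval is held. However, paragraph (f) must be considered: (f) applies — a current Standing Certificate is held. Exception (b) does not apply.
Exception (c) is satisfied on its face — the structure's height is 7 ft, less than the 8 ft limit; the structure's footprint is 240 sq ft, under the 245 sq ft limit. However, paragraphs (g)–(k) must be considered: (g) operates against (c): a current General Clearance is held. (h) would limit (g) — the compliance score is 27 points, below the 29 points limit — but (i) sets (h) aside: (i) is engaged — the registered capacity is 990 units, below the 1,090 units limit. (j) would limit (i) — the lot is in a historic district — but (k) sets (j) aside: (k) operates against (j): a home-based business operates on the lot. (c) is therefore removed.
Exception (d): the coverage ratio is 35%, less than the 38% limit; the lot has no other accessory structure — every condition holds. Turning to paragraphs (l)–(m): (l) operates against (d): the baseline figure is 691, under the 716 limit. (m) is inapplicable (there is no Annual Exemption Letter in force), so (l) stands. (d) is therefore removed.
Exception (e) does not apply: assembly uses power tools.
None of the exceptions is available; § 32 applies in full.

Yes — Anika must obtain a building permit.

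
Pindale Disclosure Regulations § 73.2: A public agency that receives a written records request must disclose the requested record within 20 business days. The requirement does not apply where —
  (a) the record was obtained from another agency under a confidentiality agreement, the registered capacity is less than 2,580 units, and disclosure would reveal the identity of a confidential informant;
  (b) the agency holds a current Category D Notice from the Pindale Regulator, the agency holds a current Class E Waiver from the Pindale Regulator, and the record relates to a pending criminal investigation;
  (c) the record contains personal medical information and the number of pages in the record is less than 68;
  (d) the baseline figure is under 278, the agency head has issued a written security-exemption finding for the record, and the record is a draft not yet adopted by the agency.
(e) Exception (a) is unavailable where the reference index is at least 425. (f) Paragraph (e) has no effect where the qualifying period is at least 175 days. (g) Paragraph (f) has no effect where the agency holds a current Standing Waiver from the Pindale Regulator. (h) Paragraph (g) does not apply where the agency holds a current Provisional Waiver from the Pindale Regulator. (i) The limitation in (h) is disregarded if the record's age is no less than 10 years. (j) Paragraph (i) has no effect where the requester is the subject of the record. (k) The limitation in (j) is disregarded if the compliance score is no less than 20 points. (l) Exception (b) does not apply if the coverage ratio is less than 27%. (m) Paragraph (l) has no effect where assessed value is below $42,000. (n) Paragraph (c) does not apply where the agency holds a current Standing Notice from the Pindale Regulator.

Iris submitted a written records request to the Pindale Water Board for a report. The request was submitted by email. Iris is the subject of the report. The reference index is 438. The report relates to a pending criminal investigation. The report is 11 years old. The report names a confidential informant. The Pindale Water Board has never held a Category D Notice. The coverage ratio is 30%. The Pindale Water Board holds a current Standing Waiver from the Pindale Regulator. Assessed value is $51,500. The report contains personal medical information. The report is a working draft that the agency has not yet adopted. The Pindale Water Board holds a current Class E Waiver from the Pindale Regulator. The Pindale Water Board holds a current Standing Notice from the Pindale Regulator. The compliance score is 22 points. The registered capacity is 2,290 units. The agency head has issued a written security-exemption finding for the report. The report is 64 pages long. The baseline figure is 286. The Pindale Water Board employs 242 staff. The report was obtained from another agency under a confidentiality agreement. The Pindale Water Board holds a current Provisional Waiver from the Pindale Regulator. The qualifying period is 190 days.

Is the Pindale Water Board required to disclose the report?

Exception (a)'s conditions are all satisfied: the report was obtained under a confidentiality agreement; the registered capacity is 2,290 units, less than the 2,580 units limit; the report names a confidential informant. But applying paragraphs (e)–(k): (e) is triggered — the reference index is 438, meeting the 425 threshold. (f) is engaged (the qualifying period is 190 days, meeting the 175 days threshold), but is set aside by (g): (g) operates against (f): a current Standing Waiver is held. (h) would limit (g) — a current Provisional Waiver is held — but (i) sets (h) aside: (i) operates against (h): the record's age is 11 years, meeting the 10 years threshold. (j) would limit (i) — Iris is the subject of the report — but (k) sets (j) aside: (k) operates — the compliance score is 22 points, meeting the 20 points threshold. (a) is therefore removed.
Exception (b) requires that the agency holds a current Category D Notice from the Pindale Regulator; but the Category D Notice is not current, so (b) is unavailable.
Exception (c) is satisfied on its face — the report contains personal medical information; the number of pages in the record is 64, less than the 68 limit. However, paragraph (n) must be considered: (n) operates — a current Standing Notice is held. So (c) is unavailable.
Exception (d) requires that the baseline figure is under 278; but the baseline figure is 286, not under 278, so (d) is unavailable.
Every exception is unavailable, so the rule governs.

Yes — the Pindale Water Board must disclose the report.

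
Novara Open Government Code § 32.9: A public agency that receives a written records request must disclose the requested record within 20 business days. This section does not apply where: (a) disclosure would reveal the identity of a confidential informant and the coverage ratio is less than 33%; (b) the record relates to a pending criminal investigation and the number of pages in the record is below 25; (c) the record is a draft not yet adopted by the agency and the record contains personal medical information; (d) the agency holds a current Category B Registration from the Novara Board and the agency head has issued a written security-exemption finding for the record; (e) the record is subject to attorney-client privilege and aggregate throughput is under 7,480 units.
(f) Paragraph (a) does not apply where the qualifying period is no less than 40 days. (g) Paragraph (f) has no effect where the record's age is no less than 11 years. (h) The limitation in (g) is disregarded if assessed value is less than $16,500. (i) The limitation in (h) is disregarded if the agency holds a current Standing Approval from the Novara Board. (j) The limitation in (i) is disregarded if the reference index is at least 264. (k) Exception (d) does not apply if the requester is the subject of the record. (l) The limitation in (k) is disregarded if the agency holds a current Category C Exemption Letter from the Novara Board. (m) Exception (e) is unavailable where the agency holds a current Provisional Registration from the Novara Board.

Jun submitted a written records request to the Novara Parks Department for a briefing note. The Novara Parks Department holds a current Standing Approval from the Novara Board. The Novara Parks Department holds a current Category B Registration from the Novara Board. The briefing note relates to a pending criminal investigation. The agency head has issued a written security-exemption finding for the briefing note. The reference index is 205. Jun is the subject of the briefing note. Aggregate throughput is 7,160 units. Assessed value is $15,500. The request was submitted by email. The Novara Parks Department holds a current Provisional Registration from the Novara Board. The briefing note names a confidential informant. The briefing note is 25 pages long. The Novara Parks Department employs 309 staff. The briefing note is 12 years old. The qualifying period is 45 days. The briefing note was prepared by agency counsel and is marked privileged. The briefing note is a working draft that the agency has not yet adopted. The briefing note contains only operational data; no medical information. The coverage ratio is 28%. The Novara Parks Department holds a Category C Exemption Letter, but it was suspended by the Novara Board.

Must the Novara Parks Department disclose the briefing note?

No — exception (a) applies; the Novara Parks Department is not required to disclose the briefing note.

Exception (a) is satisfied on its face — the briefing note names a confidential informant; the coverage ratio is 28%, less than the 33% limit. Considering the limiting provisions: (f) would limit (a) — the qualifying period is 45 days, meeting the 40 days threshold — but (g) sets (f) aside: (g) operates against (f): the record's age is 12 years, meeting the 11 years threshold. (h) would limit (g) — assessed value is $15,500, less than the $16,500 limit — but (i) sets (h) aside: (i) operates against (h): a current Standing Approval is held. (j) is inapplicable (the reference index is 205, short of 264), so (i) stands. (a) remains available.
Exception (b) requires that the number of pages in the record is below 25; but the number of pages in the record is 25, not below 25, so (b) is unavailable.
Exception (c) requires that the record contains personal medical information; but the briefing note contains only operational data, so (c) is unavailable.
Exception (d)'s conditions are all satisfied: a current Category B Registration is held; a written security-exemption finding has been issued. Turning to paragraphs (k)–(l): (k) operates against (d): Jun is the subject of the briefing note. (l), which would lift (k), does not operate here — there is no Category C Exemption Letter in force. (d) is therefore removed.
Exception (e)'s conditions are all satisfied: the briefing note is privileged; aggregate throughput is 7,160 units, under the 7,480 units limit. But: (m) operates — a current Provisional Registration is held. So (e) is unavailable.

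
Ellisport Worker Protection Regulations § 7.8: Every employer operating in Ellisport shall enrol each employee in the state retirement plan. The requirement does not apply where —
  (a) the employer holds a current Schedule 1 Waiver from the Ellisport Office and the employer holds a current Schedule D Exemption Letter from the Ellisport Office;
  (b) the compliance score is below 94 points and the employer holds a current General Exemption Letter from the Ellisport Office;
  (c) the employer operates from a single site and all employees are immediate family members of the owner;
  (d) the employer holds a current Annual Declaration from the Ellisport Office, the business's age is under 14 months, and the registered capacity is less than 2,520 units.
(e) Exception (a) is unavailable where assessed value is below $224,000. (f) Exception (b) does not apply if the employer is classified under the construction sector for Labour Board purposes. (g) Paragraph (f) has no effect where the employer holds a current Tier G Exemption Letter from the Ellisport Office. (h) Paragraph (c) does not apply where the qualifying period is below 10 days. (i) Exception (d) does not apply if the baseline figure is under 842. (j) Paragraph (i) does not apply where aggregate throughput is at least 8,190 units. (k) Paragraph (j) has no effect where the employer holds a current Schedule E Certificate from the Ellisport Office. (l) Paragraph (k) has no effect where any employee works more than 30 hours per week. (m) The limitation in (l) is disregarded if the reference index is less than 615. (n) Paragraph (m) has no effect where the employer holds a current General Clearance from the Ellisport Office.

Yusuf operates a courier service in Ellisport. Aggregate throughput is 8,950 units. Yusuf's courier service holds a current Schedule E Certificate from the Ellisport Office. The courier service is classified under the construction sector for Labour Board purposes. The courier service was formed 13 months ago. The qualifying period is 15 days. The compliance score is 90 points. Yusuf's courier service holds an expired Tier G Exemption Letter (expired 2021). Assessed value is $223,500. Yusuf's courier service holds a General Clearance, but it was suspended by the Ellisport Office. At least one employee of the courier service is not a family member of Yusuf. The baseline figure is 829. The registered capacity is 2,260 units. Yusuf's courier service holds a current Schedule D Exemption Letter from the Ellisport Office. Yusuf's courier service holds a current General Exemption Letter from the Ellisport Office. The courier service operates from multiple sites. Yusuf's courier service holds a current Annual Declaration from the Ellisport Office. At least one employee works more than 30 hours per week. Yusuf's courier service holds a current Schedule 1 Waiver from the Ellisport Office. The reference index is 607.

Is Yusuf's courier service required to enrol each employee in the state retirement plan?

Yes — Yusuf's courier service must enrol each employee in the state retirement plan.

Exception (a) is satisfied on its face — a current Schedule 1 Waiver is held; a current Schedule D Exemption Letter is held. However, paragraph (e) must be considered: (e) operates against (a): assessed value is $223,500, below the $224,000 limit. Exception (a) does not apply.
Exception (b)'s conditions are all satisfied: the compliance score is 90 points, below the 94 points limit; a current General Exemption Letter is held. However, paragraphs (f)–(g) must be considered: (f) applies — the courier service is classified under the construction sector. (g), which would lift (f), is not engaged — there is no Tier G Exemption Letter in force. So (b) is unavailable.
Exception (c) fails — the employer operates from multiple sites.
Exception (d) is satisfied on its face — a current Annual Declaration is held; the business's age is 13 months, under the 14 months limit; the registered capacity is 2,260 units, less than the 2,520 units limit. However, paragraphs (i)–(n) must be considered: (i) applies — the baseline figure is 829, under the 842 limit. (j) would limit (i) — aggregate throughput is 8,950 units, meeting the 8,190 units threshold — but (k) sets (j) aside: (k) operates against (j): a current Schedule E Certificate is held. (l) applies (at least one employee exceeds 30 hours/week), but is itself disapplied by (m): (m) is engaged — the reference index is 607, less than the 615 limit. (n) is not triggered (there is no General Clearance in force), so (m) stands. Exception (d) does not apply.
No exception applies. The general rule governs.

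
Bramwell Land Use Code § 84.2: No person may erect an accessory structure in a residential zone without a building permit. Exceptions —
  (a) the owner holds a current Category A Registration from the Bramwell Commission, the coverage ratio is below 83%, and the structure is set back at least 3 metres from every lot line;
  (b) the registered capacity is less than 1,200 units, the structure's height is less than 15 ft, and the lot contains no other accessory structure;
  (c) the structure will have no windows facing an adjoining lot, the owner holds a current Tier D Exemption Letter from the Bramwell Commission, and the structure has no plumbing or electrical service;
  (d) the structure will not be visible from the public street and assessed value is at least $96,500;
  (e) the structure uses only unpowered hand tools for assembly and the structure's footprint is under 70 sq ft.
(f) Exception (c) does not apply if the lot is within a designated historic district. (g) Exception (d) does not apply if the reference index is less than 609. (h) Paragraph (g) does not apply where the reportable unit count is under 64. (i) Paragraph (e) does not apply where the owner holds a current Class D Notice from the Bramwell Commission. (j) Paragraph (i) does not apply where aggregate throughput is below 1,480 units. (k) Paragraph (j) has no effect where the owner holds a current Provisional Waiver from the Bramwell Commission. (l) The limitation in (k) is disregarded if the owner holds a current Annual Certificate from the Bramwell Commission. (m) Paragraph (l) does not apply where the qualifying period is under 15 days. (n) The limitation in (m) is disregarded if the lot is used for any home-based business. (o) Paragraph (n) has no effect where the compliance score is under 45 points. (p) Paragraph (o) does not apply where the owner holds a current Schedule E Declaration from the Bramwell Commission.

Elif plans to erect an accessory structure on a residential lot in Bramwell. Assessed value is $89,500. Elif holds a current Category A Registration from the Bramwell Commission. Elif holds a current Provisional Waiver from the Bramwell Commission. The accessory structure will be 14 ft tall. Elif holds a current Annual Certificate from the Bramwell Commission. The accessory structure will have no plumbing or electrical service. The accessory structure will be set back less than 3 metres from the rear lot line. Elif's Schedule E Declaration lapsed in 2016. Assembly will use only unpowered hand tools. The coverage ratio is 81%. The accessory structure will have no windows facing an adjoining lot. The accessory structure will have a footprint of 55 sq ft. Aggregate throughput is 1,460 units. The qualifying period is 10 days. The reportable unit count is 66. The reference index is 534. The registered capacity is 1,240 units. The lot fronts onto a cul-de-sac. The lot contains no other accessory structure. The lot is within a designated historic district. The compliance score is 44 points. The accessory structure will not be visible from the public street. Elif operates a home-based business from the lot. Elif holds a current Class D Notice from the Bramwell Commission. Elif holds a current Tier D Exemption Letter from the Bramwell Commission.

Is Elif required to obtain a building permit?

Yes — Elif must obtain a building permit.

Exception (a) fails — the rear setback is under 3 m.
Exception (b) fails — the registered capacity is 1,240 units, not less than 1,200 units.
All of (c)'s requirements are met (no windows face an adjoining lot; a current Tier D Exemption Letter is held; there is no plumbing or electrical service). But: (f) applies — the lot is in a historic district. Exception (c) does not apply.
Exception (d) fails — assessed value is $89,500, short of $96,500.
Exception (e) is satisfied on its face — assembly uses only hand tools; the structure's footprint is 55 sq ft, under the 70 sq ft limit. However, paragraphs (i)–(p) must be considered: (i) operates — a current Class D Notice is held. (j) is triggered (aggregate throughput is 1,460 units, below the 1,480 units limit), but is displaced by (k): (k) applies — a current Provisional Waiver is held. (l) is engaged (a current Annual Certificate is held), but is displaced by (m): (m) is engaged — the qualifying period is 10 days, under the 15 days limit. (n) would limit (m) — a home-based business operates on the lot — but (o) sets (n) aside: (o) operates against (n): the compliance score is 44 points, under the 45 points limit. (p), which would lift (o), does not operate here — no current Schedule E Declaration is held. So (e) is unavailable.
No exception applies. The general rule governs.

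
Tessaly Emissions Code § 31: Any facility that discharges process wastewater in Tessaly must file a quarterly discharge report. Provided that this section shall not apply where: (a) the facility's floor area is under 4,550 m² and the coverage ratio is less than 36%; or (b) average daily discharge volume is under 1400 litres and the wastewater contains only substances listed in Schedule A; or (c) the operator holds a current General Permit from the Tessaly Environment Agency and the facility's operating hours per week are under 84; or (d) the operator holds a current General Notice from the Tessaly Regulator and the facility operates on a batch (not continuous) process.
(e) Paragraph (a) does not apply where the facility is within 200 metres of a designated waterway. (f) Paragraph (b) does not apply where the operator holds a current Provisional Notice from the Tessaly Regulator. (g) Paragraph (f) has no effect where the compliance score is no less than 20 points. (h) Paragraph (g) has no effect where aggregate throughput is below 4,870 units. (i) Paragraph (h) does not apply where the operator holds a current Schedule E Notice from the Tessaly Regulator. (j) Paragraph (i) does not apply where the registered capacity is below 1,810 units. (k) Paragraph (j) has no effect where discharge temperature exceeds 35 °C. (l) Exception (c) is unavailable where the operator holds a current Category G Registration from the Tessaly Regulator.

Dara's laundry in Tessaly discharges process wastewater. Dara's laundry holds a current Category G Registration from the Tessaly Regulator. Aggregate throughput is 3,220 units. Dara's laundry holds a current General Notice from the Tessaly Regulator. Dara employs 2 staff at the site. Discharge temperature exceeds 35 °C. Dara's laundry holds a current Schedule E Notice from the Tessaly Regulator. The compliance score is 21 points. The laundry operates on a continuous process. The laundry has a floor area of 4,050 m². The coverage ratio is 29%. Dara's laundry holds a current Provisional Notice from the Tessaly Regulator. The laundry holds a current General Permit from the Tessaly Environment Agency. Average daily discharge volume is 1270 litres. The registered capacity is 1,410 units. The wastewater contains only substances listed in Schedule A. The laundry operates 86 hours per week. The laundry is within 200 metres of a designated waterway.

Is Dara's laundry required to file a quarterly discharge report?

No — exception (b) applies; Dara's laundry is not required to file a quarterly discharge report.

Exception (a)'s conditions are all satisfied: the facility's floor area is 4,050 m², under the 4,550 m² limit; the coverage ratio is 29%, less than the 36% limit. But applying paragraph (e): (e) applies — the laundry is within 200 m of a designated waterway. (a) is therefore removed.
Exception (b) is satisfied on its face — average daily discharge volume is 1270 litres, under the 1400 litres limit; the wastewater is Schedule-A-only. Applying paragraphs (f)–(k): (f) would limit (b) — a current Provisional Notice is held — but (g) sets (f) aside: (g) operates — the compliance score is 21 points, meeting the 20 points threshold. (h) operates (aggregate throughput is 3,220 units, below the 4,870 units limit), but is overridden by (i): (i) operates — a current Schedule E Notice is held. (j) would limit (i) — the registered capacity is 1,410 units, below the 1,810 units limit — but (k) sets (j) aside: (k) operates against (j): discharge temperature exceeds 35 °C. So (b) applies.
Exception (c) does not apply: the facility's operating hours per week are 86, not under 84.
Exception (d) requires that the facility operates on a batch (not continuous) process; but the facility operates on a continuous process, so (d) is unavailable.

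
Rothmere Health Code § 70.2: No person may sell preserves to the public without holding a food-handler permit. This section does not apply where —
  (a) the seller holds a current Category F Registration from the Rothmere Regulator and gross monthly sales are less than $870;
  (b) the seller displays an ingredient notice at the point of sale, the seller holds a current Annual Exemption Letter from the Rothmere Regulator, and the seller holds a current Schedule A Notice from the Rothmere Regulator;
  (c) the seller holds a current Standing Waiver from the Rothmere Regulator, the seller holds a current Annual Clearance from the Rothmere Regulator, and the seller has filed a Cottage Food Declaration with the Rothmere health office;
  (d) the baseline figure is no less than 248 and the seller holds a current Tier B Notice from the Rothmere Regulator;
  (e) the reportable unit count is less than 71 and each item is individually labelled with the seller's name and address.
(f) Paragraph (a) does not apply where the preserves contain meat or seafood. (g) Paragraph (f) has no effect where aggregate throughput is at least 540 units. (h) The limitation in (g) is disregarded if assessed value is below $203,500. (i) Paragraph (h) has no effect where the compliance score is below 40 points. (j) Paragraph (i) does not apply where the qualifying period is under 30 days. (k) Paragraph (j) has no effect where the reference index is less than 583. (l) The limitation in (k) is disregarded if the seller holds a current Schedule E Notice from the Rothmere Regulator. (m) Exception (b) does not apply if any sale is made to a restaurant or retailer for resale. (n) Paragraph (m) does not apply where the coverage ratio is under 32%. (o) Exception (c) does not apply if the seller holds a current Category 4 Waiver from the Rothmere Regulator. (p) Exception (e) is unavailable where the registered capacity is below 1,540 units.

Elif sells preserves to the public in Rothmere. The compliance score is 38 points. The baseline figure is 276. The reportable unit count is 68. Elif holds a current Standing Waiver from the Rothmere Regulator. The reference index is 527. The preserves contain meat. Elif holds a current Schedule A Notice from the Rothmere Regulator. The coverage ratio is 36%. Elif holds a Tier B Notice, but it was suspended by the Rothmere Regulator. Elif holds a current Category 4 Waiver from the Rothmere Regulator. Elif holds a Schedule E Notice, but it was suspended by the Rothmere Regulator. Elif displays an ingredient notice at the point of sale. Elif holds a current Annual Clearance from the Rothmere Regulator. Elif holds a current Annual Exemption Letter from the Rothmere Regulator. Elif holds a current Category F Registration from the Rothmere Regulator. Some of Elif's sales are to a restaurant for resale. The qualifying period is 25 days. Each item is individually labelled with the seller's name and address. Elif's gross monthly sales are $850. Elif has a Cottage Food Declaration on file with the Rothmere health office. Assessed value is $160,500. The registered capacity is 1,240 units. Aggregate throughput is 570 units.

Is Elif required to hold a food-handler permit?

No — exception (a) applies; Elif is not required to hold a food-handler permit.

Exception (a): a current Category F Registration is held; gross monthly sales are $850, less than the $870 limit — every condition holds. As to paragraphs (f)–(l): (f) would limit (a) — the preserves contain meat — but (g) sets (f) aside: (g) operates — aggregate throughput is 570 units, meeting the 540 units threshold. (h) would limit (g) — assessed value is $160,500, below the $203,500 limit — but (i) sets (h) aside: (i) operates against (h): the compliance score is 38 points, below the 40 points limit. (j) would limit (i) — the qualifying period is 25 days, under the 30 days limit — but (k) sets (j) aside: (k) applies — the reference index is 527, less than the 583 limit. (l), which would lift (k), is inapplicable — the Schedule E Notice is not current. So (a) applies.
Exception (b) is satisfied on its face — an ingredient notice is displayed; a current Annual Exemption Letter is held; a current Schedule A Notice is held. But applying paragraphs (m)–(n): (m) operates against (b): some sales are to a restaurant for resale. (n) is not triggered (the coverage ratio is 36%, not under 32%), so (m) stands. (b) is therefore removed.
Exception (c) is satisfied on its face — a current Standing Waiver is held; a current Annual Clearance is held; a Cottage Food Declaration is on file. However, paragraph (o) must be considered: (o) operates against (c): a current Category 4 Waiver is held. (c) is therefore removed.
Exception (d) fails — there is no Tier B Notice in force.
Exception (e)'s conditions are all satisfied: the reportable unit count is 68, less than the 71 limit; items are individually labelled. But: (p) is triggered — the registered capacity is 1,240 units, below the 1,540 units limit. So (e) is unavailable.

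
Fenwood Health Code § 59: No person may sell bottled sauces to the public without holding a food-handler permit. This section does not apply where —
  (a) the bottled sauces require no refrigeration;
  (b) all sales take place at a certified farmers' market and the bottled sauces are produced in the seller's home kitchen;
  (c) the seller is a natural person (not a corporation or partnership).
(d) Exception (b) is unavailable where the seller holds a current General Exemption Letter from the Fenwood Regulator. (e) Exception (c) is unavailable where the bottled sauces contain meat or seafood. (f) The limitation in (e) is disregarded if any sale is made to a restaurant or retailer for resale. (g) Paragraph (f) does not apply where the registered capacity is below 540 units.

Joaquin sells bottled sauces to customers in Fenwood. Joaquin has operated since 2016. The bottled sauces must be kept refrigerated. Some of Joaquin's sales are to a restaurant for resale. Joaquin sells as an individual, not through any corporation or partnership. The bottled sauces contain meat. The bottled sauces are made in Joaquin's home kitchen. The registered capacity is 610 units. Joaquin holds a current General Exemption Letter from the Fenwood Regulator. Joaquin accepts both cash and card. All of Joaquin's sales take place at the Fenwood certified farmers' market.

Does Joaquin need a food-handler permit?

Exception (a) fails — the bottled sauces require refrigeration.
All of (b)'s requirements are met (all sales are at a certified farmers' market; the bottled sauces are home-kitchen produced). However, paragraph (d) must be considered: (d) operates — a current General Exemption Letter is held. Exception (b) does not apply.
Exception (c)'s conditions are all satisfied: the seller is a natural person. Considering the limiting provisions: (e) applies (the bottled sauces contain meat), but is displaced by (f): (f) operates — some sales are to a restaurant for resale. (g), which would lift (f), is inapplicable — the registered capacity is 610 units, not below 540 units. (c) remains available.

No — exception (c) applies; Joaquin is not required to hold a food-handler permit.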